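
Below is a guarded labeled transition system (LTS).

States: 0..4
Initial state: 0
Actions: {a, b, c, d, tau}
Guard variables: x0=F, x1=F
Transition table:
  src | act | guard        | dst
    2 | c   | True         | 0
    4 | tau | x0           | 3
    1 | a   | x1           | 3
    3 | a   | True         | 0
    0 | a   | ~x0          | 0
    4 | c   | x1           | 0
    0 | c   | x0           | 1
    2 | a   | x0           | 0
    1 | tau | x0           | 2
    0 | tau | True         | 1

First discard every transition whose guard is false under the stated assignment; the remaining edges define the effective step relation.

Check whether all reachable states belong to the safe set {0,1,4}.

Answer: INVARIANT HOLDS

Working:
Safe = {0,1,4}
Reachable = {0,1}
  0: safe
  1: safe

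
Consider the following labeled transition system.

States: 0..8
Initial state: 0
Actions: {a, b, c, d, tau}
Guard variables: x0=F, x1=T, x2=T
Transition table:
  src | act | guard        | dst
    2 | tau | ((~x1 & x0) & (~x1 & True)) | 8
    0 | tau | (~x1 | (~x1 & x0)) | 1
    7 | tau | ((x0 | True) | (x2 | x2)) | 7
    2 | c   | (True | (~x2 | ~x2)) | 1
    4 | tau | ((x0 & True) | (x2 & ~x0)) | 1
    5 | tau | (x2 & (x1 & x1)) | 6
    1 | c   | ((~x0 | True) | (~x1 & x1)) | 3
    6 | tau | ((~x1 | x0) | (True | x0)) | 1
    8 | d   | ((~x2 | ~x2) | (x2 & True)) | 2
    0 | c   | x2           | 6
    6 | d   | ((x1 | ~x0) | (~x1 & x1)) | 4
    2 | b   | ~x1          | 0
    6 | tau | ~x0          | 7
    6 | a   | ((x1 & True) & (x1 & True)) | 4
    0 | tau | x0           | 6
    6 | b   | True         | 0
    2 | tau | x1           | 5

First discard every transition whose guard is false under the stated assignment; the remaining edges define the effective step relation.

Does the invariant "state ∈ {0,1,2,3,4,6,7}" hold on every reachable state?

Answer: INVARIANT HOLDS

Trace:
Safe = {0,1,2,3,4,6,7}
Reach set: {0,1,3,4,6,7}
  0: ✓
  1: ✓
  3: ✓
  4: ✓
  6: ✓
  7: ✓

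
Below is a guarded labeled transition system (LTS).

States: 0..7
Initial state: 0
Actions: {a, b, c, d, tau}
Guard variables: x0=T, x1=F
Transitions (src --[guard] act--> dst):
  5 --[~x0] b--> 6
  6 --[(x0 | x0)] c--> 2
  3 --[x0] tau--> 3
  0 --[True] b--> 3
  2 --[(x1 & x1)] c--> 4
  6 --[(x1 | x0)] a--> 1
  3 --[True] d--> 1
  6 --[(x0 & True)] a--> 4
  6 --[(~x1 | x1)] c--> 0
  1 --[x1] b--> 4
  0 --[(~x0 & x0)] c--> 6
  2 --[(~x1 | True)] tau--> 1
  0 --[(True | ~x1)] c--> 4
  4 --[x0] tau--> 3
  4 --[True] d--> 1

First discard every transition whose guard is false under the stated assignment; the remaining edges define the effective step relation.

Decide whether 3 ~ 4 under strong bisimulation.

Answer: BISIMILAR

Analysis:
Bisimulation quotient by refinement:
  P[0] = {{0,1,2,3,4,5,6,7}}
  P[1] = {{0},{1,5,7},{2},{3,4},{6}}
5 equivalence class(es) (converged in 2)
[3]={3,4}  [4]={3,4}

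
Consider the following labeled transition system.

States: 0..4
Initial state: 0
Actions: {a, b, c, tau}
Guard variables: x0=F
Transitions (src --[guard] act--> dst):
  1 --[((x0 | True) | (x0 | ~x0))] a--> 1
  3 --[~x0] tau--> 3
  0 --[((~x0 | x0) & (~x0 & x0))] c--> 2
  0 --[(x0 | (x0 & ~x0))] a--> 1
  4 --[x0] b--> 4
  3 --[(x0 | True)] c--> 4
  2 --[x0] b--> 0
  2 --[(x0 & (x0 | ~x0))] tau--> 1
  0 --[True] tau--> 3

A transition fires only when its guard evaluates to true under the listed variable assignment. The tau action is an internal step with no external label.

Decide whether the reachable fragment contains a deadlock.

Answer: DEADLOCK at state 4

Trace:
R = {0,3,4}
  0: tau→3  [deg 1]
  3: c→4  tau→3  [deg 2]
  4: ∅  [deadlock]
witness 4: tau·c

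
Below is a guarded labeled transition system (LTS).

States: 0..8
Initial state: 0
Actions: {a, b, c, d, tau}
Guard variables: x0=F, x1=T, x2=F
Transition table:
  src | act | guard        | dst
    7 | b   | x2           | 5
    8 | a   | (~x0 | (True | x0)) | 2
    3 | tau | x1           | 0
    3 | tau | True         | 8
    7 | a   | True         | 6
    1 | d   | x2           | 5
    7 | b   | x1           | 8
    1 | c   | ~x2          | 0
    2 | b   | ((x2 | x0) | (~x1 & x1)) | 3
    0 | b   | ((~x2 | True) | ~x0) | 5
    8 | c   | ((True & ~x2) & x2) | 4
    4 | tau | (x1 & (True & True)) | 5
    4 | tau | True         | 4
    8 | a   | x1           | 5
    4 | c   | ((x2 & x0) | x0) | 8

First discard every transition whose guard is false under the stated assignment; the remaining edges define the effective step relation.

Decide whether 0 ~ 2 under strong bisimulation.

Compute ~ classes (split until stable):
  π0 = {{0,1,2,3,4,5,6,7,8}}
  π1 = {{0},{1},{2,5,6},{3,4},{7},{8}}
  π2 = {{0},{1},{2,5,6},{3},{4},{7},{8}}
7 equivalence class(es) (converged in 3)
0∈{0}, 2∈{2,5,6}

Answer: NOT BISIMILAR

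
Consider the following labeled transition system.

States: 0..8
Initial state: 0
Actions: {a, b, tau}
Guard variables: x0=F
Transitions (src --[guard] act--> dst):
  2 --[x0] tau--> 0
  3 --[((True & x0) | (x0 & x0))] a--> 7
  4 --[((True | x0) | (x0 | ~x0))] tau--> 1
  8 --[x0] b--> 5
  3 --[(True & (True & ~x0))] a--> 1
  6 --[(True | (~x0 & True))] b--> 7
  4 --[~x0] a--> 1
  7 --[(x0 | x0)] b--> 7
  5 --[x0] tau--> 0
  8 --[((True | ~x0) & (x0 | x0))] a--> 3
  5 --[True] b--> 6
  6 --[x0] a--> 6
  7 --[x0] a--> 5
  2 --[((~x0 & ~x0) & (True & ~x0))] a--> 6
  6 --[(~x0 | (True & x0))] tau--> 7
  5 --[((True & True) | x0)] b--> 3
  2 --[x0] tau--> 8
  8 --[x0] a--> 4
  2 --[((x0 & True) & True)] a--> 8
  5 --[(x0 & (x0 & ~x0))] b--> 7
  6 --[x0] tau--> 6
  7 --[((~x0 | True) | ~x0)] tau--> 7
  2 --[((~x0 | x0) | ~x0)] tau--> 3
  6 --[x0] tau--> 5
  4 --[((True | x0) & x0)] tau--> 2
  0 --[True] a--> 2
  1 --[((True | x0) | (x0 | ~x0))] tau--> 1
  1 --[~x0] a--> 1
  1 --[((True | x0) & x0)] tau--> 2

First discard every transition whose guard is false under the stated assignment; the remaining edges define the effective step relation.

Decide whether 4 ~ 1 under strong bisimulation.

Refine partition for ~:
  P[0] = {{0,1,2,3,4,5,6,7,8}}
  P[1] = {{0,3},{1,2,4},{5},{6},{7},{8}}
  P[2] = {{0,3},{1,4},{2},{5},{6},{7},{8}}
  P[3] = {{0},{1,4},{2},{3},{5},{6},{7},{8}}
stable after 4 split(s): 8 block(s)
[4]={1,4}  [1]={1,4}

Answer: BISIMILAR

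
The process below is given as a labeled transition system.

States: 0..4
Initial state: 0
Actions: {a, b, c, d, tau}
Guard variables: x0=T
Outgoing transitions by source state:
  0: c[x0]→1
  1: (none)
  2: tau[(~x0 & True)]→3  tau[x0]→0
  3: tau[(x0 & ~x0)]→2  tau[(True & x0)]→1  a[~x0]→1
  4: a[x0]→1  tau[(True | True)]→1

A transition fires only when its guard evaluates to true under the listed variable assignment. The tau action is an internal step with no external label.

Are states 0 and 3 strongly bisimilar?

Answer: NOT BISIMILAR

Working:
Bisimulation quotient by refinement:
  P[0] = {{0,1,2,3,4}}
  P[1] = {{0},{1},{2,3},{4}}
  P[2] = {{0},{1},{2},{3},{4}}
Fixed point at round 3; 5 class(es).
class of 0: {0}; class of 3: {3}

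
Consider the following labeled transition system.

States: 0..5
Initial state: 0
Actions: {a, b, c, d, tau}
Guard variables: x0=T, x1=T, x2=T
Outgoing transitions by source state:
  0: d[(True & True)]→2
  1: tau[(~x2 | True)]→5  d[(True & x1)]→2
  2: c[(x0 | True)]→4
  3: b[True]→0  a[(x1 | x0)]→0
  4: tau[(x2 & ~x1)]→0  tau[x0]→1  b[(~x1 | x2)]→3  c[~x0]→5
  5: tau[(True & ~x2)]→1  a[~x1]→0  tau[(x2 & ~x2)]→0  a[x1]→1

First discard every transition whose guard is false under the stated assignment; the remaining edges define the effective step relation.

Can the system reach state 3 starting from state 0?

After dropping false guards: 9 live edges.
L0 = {0}
L1 = {2}  now seen {0,2}
L2 = {4}  now seen {0,2,4}
L3 = {1,3}  now seen {0,1,2,3,4}
L4 = {5}  now seen {0,1,2,3,4,5}
R = {0,1,2,3,4,5}
Path to 3: d·c·b

Answer: REACHABLE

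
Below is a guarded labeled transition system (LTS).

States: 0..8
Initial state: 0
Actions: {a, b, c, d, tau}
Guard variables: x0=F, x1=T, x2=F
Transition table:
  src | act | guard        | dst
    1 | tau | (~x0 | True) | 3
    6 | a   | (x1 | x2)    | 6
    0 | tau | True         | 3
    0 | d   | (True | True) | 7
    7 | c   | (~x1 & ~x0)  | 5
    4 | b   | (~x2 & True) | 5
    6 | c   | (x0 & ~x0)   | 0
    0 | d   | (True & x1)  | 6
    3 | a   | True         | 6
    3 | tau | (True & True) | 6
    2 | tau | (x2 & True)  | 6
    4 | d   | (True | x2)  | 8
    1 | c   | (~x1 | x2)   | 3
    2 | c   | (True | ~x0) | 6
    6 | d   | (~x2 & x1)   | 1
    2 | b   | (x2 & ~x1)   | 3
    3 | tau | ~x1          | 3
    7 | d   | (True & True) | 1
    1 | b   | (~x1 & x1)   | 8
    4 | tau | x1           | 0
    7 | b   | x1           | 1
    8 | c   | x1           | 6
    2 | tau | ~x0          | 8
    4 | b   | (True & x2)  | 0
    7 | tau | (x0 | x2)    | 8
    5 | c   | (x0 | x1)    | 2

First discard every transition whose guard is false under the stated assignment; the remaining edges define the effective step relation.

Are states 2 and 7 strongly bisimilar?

Compute ~ classes (split until stable):
  round 0: {{0,1,2,3,4,5,6,7,8}}
  round 1: {{0},{1},{2},{3},{4},{5,8},{6},{7}}
  round 2: {{0},{1},{2},{3},{4},{5},{6},{7},{8}}
stable after 3 split(s): 9 block(s)
2∈{2}, 7∈{7}

Answer: NOT BISIMILAR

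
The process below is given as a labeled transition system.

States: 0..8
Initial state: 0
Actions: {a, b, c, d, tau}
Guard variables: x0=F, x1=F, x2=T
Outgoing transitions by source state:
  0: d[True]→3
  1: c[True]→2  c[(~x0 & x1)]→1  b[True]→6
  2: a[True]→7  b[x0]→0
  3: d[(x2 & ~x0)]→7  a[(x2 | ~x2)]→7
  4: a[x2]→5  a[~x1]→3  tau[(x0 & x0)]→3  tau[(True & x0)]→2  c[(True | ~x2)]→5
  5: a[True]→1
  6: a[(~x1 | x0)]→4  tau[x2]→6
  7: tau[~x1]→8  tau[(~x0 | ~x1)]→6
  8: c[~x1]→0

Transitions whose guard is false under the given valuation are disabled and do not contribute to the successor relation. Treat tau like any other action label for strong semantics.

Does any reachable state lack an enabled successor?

Answer: DEADLOCK-FREE

Analysis:
Reachable = {0,1,2,3,4,5,6,7,8}
  0: d→3  [1 out]
  1: b→6  c→2  [2 out]
  2: a→7  [1 out]
  3: a→7  d→7  [2 out]
  4: a→3  a→5  c→5  [3 out]
  5: a→1  [1 out]
  6: a→4  tau→6  [2 out]
  7: tau→6  tau→8  [2 out]
  8: c→0  [1 out]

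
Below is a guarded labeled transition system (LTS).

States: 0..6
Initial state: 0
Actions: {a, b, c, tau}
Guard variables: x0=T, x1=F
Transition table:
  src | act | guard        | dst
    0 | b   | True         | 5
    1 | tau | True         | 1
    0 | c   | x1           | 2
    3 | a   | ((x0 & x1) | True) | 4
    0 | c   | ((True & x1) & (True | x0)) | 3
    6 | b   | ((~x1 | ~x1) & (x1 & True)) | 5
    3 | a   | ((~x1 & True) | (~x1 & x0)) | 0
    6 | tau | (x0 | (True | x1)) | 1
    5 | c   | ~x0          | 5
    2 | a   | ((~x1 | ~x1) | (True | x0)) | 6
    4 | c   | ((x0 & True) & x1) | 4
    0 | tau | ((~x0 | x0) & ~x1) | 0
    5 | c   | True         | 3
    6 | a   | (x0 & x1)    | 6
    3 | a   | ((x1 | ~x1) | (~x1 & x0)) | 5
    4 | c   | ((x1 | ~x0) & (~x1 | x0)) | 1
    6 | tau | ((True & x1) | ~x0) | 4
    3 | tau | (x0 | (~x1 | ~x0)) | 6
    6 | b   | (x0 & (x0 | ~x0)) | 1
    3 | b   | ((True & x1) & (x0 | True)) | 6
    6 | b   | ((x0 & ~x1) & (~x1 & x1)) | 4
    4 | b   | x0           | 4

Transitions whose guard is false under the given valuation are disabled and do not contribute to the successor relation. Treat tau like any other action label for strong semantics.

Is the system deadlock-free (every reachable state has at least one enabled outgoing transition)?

Answer: DEADLOCK-FREE

Analysis:
Reachable = {0,1,3,4,5,6}
  0: b→5  tau→0  [2 out]
  1: tau→1  [1 out]
  3: a→0  a→4  a→5  tau→6  [4 out]
  4: b→4  [1 out]
  5: c→3  [1 out]
  6: b→1  tau→1  [2 out]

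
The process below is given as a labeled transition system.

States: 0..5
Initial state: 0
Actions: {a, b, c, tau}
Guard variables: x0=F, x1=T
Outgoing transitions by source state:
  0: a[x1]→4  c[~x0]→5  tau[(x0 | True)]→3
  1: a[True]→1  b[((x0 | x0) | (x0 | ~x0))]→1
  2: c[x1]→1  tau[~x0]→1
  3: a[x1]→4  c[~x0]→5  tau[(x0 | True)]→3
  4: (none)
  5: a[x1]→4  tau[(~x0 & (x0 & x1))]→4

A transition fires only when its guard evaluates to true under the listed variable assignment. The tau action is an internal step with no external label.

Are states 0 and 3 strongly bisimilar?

Answer: BISIMILAR

Analysis:
Bisimulation quotient by refinement:
  P[0] = {{0,1,2,3,4,5}}
  P[1] = {{0,3},{1},{2},{4},{5}}
stable after 2 split(s): 5 block(s)
0∈{0,3}, 3∈{0,3}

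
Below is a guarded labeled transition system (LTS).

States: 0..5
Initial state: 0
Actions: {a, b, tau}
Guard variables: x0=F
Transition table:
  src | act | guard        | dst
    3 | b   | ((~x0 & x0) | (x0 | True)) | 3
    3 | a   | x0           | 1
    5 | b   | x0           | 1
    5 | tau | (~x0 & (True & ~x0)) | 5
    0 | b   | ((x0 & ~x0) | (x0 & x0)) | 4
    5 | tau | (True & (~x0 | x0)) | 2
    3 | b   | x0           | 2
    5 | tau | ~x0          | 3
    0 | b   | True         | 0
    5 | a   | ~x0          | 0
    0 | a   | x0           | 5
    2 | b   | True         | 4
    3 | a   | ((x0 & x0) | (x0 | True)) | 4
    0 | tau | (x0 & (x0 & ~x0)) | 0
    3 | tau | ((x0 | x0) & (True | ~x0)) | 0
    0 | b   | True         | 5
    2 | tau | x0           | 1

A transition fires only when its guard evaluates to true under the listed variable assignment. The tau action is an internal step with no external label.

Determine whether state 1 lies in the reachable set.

Answer: UNREACHABLE

Working:
9 transition(s) survive guard evaluation.
L0 = {0}
L1 = {5}  total {0,5}
L2 = {2,3}  total {0,2,3,5}
L3 = {4}  total {0,2,3,4,5}
Reach set: {0,2,3,4,5}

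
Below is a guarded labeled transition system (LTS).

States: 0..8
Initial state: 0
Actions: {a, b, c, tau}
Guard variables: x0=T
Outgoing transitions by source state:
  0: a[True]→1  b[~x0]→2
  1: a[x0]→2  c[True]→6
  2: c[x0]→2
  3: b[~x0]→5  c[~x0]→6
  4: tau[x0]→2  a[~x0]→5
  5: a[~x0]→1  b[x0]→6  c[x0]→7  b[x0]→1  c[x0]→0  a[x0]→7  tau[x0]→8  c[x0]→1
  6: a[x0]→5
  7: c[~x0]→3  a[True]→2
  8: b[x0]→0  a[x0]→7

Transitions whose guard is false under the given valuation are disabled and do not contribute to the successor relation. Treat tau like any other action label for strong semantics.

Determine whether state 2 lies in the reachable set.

After dropping false guards: 16 live edges.
Layer 0: {0}
Layer 1: {1}  total {0,1}
Layer 2: {2,6}  total {0,1,2,6}
Layer 3: {5}  total {0,1,2,5,6}
Layer 4: {7,8}  total {0,1,2,5,6,7,8}
Reach set: {0,1,2,5,6,7,8}
trace reaching 2: a·a

Answer: REACHABLE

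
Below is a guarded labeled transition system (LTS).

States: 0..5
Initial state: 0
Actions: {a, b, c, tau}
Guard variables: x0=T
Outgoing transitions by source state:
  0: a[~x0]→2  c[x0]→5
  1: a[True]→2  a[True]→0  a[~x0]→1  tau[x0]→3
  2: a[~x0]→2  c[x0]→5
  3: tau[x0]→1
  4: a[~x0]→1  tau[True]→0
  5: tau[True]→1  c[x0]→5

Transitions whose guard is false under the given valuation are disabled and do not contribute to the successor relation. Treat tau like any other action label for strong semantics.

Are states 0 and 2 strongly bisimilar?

Refine partition for ~:
  π0 = {{0,1,2,3,4,5}}
  π1 = {{0,2},{1},{3,4},{5}}
  π2 = {{0,2},{1},{3},{4},{5}}
5 equivalence class(es) (converged in 3)
0∈{0,2}, 2∈{0,2}

Answer: BISIMILAR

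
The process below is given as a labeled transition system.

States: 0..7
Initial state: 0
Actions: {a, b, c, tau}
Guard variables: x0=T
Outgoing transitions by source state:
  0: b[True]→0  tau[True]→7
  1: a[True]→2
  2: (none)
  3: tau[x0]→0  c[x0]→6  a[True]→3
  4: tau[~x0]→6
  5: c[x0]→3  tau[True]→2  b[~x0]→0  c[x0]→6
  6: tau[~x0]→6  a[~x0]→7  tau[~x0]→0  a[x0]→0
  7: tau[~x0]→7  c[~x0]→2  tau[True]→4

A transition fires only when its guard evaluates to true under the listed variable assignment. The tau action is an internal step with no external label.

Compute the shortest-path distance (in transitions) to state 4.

Answer: 2

Working:
BFS to 4:
  depth 0: {0}
  depth 1: {7}
  depth 2: {4}
depth(4)=2, e.g. tau·tau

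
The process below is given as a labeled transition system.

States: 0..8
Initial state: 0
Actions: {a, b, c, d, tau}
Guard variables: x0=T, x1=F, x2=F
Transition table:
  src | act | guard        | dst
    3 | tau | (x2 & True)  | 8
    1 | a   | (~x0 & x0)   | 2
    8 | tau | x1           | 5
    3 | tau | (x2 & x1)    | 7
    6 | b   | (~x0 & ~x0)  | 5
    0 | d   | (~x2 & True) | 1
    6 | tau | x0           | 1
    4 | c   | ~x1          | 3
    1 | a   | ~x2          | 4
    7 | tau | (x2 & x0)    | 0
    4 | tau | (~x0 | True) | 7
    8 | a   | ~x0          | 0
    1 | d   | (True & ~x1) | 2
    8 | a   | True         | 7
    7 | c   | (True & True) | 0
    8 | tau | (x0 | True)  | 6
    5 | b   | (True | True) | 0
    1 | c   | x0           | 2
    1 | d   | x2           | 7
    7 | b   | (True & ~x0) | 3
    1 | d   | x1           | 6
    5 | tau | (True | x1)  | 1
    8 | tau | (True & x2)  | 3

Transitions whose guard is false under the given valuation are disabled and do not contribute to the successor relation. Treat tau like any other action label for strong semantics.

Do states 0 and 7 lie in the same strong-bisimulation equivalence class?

Refine partition for ~:
  P[0] = {{0,1,2,3,4,5,6,7,8}}
  P[1] = {{0},{1},{2,3},{4},{5},{6},{7},{8}}
Fixed point at round 2; 8 class(es).
class of 0: {0}; class of 7: {7}

Answer: NOT BISIMILAR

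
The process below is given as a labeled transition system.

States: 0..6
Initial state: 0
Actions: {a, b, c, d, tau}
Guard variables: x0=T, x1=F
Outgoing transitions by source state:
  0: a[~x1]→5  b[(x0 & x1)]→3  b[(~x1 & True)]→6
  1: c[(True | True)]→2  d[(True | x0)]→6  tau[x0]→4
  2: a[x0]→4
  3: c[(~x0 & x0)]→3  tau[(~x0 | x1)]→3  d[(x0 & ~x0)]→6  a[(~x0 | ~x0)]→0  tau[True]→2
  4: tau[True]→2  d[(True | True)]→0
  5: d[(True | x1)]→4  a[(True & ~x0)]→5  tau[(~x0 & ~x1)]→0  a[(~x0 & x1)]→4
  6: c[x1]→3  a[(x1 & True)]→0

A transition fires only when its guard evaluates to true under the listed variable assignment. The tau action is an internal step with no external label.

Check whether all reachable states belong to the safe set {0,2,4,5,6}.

Inv-set: {0,2,4,5,6}
Reachable = {0,2,4,5,6}
  0: ok
  2: ok
  4: ok
  5: ok
  6: ok

Answer: INVARIANT HOLDS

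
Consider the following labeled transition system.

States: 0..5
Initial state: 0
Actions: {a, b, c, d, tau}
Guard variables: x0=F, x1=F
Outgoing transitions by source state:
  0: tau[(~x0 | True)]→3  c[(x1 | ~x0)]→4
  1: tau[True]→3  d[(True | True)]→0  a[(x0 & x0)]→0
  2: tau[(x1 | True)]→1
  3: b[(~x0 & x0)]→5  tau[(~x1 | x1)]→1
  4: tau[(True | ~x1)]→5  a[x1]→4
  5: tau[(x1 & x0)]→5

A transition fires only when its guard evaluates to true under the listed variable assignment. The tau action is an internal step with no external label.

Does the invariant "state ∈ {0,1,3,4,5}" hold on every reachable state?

Answer: INVARIANT HOLDS

Trace:
Inv-set: {0,1,3,4,5}
R = {0,1,3,4,5}
  0: safe
  1: safe
  3: safe
  4: safe
  5: safe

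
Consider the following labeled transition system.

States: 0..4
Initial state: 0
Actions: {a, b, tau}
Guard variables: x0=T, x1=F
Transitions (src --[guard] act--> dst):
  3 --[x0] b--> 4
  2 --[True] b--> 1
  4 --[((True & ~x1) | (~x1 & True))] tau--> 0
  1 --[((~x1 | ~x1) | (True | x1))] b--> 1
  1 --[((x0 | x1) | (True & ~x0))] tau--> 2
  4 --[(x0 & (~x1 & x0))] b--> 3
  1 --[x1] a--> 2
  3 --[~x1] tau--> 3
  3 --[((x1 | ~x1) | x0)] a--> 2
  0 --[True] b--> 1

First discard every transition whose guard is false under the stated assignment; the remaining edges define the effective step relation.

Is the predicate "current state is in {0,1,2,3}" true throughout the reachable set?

Safe = {0,1,2,3}
R = {0,1,2}
  0: safe
  1: safe
  2: safe

Answer: INVARIANT HOLDS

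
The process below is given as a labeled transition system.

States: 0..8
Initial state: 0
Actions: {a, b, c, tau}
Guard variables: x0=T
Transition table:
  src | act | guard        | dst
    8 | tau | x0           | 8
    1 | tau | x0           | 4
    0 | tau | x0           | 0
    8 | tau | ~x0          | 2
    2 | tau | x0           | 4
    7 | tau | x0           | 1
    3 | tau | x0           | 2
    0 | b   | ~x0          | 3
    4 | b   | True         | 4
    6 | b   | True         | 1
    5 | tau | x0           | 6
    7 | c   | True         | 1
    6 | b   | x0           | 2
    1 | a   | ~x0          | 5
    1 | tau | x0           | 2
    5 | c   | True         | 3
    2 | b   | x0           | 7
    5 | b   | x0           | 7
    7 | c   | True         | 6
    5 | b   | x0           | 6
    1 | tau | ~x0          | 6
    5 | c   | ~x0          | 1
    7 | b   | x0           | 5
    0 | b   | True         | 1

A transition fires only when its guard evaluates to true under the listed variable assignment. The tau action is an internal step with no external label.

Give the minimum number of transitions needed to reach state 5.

Layered search for 5:
  L0 = {0}
  L1 = {1}
  L2 = {2,4}
  L3 = {7}
  L4 = {5,6}
5 enters at depth 4; path b·tau·b·b

Answer: 4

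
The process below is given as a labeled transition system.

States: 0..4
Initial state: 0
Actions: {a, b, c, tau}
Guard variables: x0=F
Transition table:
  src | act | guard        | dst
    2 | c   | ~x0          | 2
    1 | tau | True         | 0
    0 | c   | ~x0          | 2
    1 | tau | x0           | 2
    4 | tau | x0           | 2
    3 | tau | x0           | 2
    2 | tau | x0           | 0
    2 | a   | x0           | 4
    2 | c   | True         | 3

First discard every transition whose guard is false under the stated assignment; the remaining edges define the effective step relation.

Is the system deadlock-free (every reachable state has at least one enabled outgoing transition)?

Answer: DEADLOCK at state 3

Working:
Reachable = {0,2,3}
  0: c→2  [deg 1]
  2: c→2  c→3  [deg 2]
  3: ∅  [deadlock]
witness 3: c·c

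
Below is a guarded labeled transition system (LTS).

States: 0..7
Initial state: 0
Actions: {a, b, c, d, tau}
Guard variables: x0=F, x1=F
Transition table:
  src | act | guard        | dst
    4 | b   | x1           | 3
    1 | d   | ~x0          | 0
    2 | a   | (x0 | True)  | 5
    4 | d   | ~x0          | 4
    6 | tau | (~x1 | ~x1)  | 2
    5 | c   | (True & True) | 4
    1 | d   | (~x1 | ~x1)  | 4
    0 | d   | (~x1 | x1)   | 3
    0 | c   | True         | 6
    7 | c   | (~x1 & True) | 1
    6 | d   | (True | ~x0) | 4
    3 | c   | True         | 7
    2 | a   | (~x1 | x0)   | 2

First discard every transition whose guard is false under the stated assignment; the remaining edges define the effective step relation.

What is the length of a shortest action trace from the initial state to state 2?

Answer: 2

Analysis:
BFS to 2:
  Layer 0: {0}
  Layer 1: {3,6}
  Layer 2: {2,4,7}
first hit 2 at d=2 via c·tau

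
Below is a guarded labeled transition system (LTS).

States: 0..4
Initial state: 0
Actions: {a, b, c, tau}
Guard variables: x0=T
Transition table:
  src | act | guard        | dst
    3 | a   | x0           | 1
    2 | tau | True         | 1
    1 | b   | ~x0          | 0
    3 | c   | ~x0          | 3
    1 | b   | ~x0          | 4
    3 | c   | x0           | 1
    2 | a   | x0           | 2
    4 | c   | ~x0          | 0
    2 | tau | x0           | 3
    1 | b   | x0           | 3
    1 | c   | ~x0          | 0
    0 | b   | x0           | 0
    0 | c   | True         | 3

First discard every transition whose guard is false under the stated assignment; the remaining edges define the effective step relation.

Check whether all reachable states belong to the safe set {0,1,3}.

Answer: INVARIANT HOLDS

Analysis:
Inv-set: {0,1,3}
Reachable = {0,1,3}
  0: safe
  1: safe
  3: safe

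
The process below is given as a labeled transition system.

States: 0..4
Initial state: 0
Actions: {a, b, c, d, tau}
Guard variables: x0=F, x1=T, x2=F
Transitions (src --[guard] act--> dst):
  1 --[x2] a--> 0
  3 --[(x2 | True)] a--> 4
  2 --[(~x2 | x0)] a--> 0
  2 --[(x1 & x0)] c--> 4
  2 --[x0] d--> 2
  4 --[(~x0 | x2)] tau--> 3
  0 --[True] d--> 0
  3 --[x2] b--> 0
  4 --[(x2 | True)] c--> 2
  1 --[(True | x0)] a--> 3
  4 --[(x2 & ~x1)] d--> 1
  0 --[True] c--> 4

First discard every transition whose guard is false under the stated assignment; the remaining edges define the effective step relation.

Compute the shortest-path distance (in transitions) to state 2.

Answer: 2

Working:
Breadth-first toward 2:
  L0 = {0}
  L1 = {4}
  L2 = {2,3}
first hit 2 at d=2 via c·c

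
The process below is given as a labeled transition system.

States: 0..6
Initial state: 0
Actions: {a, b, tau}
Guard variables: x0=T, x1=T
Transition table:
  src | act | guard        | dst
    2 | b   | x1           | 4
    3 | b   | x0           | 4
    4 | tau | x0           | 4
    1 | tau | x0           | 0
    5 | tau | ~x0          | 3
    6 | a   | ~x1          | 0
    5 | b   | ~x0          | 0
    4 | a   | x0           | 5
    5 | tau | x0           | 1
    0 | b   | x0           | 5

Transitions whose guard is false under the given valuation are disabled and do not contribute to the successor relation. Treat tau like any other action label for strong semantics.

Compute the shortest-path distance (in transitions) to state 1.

BFS to 1:
  depth 0: {0}
  depth 1: {5}
  depth 2: {1}
depth(1)=2, e.g. b·tau

Answer: 2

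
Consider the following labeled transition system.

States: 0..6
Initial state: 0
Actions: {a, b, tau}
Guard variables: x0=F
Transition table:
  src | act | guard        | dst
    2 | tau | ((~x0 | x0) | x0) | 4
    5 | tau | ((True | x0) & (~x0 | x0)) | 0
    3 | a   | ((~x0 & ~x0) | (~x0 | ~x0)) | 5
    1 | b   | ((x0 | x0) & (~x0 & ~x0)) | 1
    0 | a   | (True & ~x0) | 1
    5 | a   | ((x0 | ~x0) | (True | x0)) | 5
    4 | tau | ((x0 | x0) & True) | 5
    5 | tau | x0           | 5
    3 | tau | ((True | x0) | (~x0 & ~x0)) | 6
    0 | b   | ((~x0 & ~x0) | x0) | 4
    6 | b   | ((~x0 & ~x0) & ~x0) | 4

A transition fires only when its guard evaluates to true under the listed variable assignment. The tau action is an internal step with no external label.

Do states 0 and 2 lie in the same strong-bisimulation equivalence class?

Compute ~ classes (split until stable):
  π0 = {{0,1,2,3,4,5,6}}
  π1 = {{0},{1,4},{2},{3,5},{6}}
  π2 = {{0},{1,4},{2},{3},{5},{6}}
6 equivalence class(es) (converged in 3)
0∈{0}, 2∈{2}

Answer: NOT BISIMILAR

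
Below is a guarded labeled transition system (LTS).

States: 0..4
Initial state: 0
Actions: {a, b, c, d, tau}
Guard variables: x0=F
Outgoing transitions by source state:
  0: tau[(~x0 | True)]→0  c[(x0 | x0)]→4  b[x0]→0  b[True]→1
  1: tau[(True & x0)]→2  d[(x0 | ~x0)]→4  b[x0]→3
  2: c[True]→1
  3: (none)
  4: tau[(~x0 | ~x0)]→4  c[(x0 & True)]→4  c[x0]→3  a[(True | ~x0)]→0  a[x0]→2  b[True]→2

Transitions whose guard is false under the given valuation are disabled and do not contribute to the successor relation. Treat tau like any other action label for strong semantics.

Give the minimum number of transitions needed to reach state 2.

Answer: 3

Working:
Layered search for 2:
  L0 = {0}
  L1 = {1}
  L2 = {4}
  L3 = {2}
2 enters at depth 3; path b·d·b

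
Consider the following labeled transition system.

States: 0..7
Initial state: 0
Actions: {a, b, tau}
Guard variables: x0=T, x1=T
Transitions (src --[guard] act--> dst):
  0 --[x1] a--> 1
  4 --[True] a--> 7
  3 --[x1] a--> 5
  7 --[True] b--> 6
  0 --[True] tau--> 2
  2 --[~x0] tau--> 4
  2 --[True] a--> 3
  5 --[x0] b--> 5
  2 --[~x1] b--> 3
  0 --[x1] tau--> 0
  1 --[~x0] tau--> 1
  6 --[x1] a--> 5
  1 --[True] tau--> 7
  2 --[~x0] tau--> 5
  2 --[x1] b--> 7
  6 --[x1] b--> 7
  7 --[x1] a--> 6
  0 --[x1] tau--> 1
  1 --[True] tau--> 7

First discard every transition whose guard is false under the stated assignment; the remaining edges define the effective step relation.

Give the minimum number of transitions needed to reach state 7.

Answer: 2

Working:
Breadth-first toward 7:
  L0 = {0}
  L1 = {1,2}
  L2 = {3,7}
7 enters at depth 2; path a·tau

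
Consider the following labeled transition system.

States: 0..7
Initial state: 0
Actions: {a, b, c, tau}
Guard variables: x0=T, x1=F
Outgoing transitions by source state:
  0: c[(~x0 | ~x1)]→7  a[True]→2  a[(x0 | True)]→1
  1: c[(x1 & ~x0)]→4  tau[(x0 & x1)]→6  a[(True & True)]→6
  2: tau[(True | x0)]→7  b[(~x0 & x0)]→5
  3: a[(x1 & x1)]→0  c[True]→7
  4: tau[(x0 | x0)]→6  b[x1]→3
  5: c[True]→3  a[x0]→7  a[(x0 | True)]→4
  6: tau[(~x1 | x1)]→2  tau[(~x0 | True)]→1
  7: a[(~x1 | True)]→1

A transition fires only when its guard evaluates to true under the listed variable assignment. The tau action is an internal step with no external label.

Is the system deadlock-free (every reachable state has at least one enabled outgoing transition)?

Answer: DEADLOCK-FREE

Analysis:
Reachable = {0,1,2,6,7}
  0: a→1  a→2  c→7  [3 out]
  1: a→6  [1 out]
  2: tau→7  [1 out]
  6: tau→1  tau→2  [2 out]
  7: a→1  [1 out]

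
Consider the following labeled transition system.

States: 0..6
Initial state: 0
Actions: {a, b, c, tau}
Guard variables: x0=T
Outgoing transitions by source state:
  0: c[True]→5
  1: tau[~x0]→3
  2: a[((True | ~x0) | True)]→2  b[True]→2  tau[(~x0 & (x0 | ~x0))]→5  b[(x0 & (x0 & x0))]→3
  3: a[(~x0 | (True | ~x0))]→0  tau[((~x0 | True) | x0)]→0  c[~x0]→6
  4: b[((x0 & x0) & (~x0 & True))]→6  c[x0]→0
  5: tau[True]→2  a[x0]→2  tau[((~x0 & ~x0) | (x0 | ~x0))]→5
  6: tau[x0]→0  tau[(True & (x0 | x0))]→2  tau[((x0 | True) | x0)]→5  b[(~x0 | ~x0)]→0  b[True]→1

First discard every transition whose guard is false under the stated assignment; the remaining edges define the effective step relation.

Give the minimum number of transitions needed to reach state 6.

Answer: UNREACHABLE

Analysis:
Breadth-first toward 6:
  depth 0: {0}
  depth 1: {5}
  depth 2: {2}
  depth 3: {3}
6 never appears.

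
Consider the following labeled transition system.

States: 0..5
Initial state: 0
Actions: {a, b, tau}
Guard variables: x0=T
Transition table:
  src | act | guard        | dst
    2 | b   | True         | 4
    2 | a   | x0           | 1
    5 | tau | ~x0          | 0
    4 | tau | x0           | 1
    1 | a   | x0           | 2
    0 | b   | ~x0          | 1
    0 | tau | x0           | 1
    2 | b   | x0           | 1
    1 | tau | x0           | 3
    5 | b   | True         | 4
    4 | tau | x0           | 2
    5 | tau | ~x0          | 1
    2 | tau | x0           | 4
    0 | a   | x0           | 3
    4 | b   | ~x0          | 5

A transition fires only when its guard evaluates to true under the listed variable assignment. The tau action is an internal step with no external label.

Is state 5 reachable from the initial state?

Answer: UNREACHABLE

Analysis:
After dropping false guards: 11 live edges.
Layer 0: {0}
Layer 1: {1,3}  now seen {0,1,3}
Layer 2: {2}  now seen {0,1,2,3}
Layer 3: {4}  now seen {0,1,2,3,4}
R = {0,1,2,3,4}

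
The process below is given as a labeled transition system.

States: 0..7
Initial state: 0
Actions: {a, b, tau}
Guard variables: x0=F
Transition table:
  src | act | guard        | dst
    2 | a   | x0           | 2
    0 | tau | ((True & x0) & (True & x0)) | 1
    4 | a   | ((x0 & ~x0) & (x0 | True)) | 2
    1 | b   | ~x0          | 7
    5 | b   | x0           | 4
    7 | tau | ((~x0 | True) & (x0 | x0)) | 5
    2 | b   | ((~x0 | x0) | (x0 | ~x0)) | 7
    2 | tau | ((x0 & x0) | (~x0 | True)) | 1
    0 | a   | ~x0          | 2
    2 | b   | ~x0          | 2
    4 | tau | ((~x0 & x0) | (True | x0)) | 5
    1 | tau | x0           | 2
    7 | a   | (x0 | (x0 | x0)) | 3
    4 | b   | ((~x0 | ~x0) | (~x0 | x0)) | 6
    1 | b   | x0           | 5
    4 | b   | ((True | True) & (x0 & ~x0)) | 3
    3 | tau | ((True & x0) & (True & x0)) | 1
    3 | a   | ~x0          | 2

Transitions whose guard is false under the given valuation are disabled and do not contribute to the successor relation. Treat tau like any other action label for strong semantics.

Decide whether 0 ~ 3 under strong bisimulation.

Bisimulation quotient by refinement:
  π0 = {{0,1,2,3,4,5,6,7}}
  π1 = {{0,3},{1},{2,4},{5,6,7}}
  π2 = {{0,3},{1},{2},{4},{5,6,7}}
Fixed point at round 3; 5 class(es).
0∈{0,3}, 3∈{0,3}

Answer: BISIMILAR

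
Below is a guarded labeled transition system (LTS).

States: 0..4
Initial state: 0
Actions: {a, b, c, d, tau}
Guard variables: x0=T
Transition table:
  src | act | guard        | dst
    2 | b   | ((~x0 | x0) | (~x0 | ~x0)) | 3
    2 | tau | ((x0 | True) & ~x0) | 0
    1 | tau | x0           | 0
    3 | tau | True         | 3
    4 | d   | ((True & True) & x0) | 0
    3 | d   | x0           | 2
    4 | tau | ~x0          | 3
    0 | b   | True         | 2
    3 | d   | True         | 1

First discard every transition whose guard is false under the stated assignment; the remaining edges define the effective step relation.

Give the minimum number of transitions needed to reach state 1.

Answer: 3

Trace:
BFS to 1:
  Layer 0: {0}
  Layer 1: {2}
  Layer 2: {3}
  Layer 3: {1}
first hit 1 at d=3 via b·b·d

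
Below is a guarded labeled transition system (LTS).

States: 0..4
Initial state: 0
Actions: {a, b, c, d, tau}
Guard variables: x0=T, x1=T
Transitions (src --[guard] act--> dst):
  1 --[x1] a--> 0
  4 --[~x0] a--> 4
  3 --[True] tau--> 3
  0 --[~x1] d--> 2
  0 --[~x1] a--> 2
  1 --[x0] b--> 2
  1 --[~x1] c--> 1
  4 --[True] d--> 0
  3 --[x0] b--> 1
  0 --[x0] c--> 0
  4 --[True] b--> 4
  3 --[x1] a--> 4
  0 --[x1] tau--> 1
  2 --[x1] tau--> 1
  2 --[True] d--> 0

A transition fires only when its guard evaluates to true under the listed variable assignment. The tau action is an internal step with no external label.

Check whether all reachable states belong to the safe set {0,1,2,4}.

Safe = {0,1,2,4}
Reachable = {0,1,2}
  0: ✓
  1: ✓
  2: ✓

Answer: INVARIANT HOLDS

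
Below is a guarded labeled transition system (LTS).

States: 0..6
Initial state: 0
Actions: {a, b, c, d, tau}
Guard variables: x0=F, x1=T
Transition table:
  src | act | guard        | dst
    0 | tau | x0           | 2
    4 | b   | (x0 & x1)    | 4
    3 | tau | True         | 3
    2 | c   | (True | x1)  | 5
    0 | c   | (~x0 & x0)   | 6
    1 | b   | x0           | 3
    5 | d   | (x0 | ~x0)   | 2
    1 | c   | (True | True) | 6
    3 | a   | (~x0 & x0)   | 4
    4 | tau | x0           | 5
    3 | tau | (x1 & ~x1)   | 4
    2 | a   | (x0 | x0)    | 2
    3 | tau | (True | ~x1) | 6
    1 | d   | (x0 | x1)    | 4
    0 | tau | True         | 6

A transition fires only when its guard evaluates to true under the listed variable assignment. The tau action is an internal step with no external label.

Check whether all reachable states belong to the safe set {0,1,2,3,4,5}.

Answer: INVARIANT VIOLATED at state 6

Analysis:
Inv-set: {0,1,2,3,4,5}
Reachable = {0,6}
  0: safe
  6: VIOLATES
counterexample path to 6: tau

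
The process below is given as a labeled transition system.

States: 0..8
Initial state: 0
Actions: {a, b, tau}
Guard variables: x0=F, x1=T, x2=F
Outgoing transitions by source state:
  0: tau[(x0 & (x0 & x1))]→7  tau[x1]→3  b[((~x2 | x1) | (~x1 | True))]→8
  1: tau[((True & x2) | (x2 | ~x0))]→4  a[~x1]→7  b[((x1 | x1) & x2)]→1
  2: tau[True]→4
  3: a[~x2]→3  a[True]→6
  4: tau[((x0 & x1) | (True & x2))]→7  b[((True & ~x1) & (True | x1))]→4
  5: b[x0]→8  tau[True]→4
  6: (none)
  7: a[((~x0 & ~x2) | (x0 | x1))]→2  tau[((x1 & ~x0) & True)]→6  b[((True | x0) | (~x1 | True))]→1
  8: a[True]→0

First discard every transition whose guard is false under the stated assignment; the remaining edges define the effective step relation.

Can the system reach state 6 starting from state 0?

Answer: REACHABLE

Analysis:
Guard filter leaves 11 enabled edge(s).
Layer 0: {0}
Layer 1: {3,8}  now seen {0,3,8}
Layer 2: {6}  now seen {0,3,6,8}
Reachable = {0,3,6,8}
Path to 6: tau·a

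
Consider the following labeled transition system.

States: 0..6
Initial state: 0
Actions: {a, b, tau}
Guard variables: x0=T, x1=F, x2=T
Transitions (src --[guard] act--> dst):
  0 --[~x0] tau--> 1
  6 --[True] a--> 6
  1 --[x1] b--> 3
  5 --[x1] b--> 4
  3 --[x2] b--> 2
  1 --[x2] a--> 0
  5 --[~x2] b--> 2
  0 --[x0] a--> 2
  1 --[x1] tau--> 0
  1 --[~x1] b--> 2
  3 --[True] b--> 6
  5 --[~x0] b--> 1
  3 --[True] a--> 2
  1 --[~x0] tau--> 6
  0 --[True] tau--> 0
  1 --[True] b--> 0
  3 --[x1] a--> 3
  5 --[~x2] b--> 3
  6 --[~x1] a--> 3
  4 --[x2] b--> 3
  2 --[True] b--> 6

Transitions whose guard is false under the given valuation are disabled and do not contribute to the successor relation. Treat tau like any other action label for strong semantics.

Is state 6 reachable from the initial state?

Answer: REACHABLE

Working:
After dropping false guards: 12 live edges.
depth 0: {0}
depth 1: {2}  cumulative {0,2}
depth 2: {6}  cumulative {0,2,6}
depth 3: {3}  cumulative {0,2,3,6}
Reach set: {0,2,3,6}
trace reaching 6: a·b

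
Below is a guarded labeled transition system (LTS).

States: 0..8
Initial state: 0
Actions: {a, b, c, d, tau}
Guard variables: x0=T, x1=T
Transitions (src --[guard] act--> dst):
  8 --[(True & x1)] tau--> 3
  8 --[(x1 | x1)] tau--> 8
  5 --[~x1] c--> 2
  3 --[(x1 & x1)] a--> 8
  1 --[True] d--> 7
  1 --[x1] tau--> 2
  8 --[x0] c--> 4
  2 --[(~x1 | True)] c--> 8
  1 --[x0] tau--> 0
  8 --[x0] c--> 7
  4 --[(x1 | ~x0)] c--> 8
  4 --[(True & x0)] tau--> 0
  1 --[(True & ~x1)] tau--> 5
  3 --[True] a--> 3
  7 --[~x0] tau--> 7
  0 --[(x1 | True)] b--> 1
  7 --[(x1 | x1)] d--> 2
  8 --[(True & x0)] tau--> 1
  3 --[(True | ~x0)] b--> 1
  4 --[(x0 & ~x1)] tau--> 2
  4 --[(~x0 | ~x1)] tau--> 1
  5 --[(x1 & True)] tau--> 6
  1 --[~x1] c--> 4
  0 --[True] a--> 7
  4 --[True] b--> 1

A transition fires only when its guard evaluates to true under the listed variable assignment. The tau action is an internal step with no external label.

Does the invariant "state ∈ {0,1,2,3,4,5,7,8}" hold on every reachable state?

Inv-set: {0,1,2,3,4,5,7,8}
R = {0,1,2,3,4,7,8}
  0: ✓
  1: ✓
  2: ✓
  3: ✓
  4: ✓
  7: ✓
  8: ✓

Answer: INVARIANT HOLDS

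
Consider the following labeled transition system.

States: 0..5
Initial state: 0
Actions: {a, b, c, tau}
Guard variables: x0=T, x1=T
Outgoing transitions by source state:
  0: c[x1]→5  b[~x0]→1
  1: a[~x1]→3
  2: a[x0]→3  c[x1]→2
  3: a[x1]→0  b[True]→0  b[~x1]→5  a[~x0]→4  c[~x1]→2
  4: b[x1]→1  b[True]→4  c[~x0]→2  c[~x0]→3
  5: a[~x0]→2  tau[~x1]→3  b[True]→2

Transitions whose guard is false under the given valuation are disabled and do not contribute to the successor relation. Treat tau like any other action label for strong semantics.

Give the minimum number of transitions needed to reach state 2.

Breadth-first toward 2:
  depth 0: {0}
  depth 1: {5}
  depth 2: {2}
first hit 2 at d=2 via c·b

Answer: 2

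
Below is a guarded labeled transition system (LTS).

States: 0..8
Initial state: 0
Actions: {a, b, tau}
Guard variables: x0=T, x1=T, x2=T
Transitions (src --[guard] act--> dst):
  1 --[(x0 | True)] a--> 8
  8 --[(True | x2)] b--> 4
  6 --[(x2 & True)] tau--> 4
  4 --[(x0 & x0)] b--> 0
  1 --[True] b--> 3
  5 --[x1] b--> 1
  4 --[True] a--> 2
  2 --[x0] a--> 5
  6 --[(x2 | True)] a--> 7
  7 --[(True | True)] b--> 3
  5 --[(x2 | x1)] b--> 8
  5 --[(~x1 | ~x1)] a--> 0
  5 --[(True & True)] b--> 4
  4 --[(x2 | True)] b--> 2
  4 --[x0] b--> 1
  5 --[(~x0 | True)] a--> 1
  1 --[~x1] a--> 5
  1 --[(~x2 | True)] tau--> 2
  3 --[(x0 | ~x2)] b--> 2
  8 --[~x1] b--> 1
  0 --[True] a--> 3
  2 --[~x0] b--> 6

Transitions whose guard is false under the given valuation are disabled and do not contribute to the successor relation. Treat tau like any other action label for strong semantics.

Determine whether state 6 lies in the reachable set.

Answer: UNREACHABLE

Analysis:
Guard filter leaves 18 enabled edge(s).
Layer 0: {0}
Layer 1: {3}  cumulative {0,3}
Layer 2: {2}  cumulative {0,2,3}
Layer 3: {5}  cumulative {0,2,3,5}
Layer 4: {1,4,8}  cumulative {0,1,2,3,4,5,8}
Reach set: {0,1,2,3,4,5,8}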